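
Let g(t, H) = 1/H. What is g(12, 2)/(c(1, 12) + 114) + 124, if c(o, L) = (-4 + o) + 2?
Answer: 28025/226 ≈ 124.00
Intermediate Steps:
c(o, L) = -2 + o
g(12, 2)/(c(1, 12) + 114) + 124 = 1/(2*((-2 + 1) + 114)) + 124 = 1/(2*(-1 + 114)) + 124 = (½)/113 + 124 = (½)*(1/113) + 124 = 1/226 + 124 = 28025/226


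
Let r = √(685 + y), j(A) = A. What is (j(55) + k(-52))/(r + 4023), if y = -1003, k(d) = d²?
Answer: 3699819/5394949 - 2759*I*√318/16184847 ≈ 0.68579 - 0.0030399*I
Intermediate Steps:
r = I*√318 (r = √(685 - 1003) = √(-318) = I*√318 ≈ 17.833*I)
(j(55) + k(-52))/(r + 4023) = (55 + (-52)²)/(I*√318 + 4023) = (55 + 2704)/(4023 + I*√318) = 2759/(4023 + I*√318)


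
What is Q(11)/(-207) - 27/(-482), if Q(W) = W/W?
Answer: 5107/99774 ≈ 0.051186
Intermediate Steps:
Q(W) = 1
Q(11)/(-207) - 27/(-482) = 1/(-207) - 27/(-482) = 1*(-1/207) - 27*(-1/482) = -1/207 + 27/482 = 5107/99774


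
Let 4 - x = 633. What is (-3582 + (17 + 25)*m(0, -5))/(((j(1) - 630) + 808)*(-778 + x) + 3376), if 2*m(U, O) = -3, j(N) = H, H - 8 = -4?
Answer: 3645/252698 ≈ 0.014424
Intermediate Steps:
H = 4 (H = 8 - 4 = 4)
x = -629 (x = 4 - 1*633 = 4 - 633 = -629)
j(N) = 4
m(U, O) = -3/2 (m(U, O) = (½)*(-3) = -3/2)
(-3582 + (17 + 25)*m(0, -5))/(((j(1) - 630) + 808)*(-778 + x) + 3376) = (-3582 + (17 + 25)*(-3/2))/(((4 - 630) + 808)*(-778 - 629) + 3376) = (-3582 + 42*(-3/2))/((-626 + 808)*(-1407) + 3376) = (-3582 - 63)/(182*(-1407) + 3376) = -3645/(-256074 + 3376) = -3645/(-252698) = -3645*(-1/252698) = 3645/252698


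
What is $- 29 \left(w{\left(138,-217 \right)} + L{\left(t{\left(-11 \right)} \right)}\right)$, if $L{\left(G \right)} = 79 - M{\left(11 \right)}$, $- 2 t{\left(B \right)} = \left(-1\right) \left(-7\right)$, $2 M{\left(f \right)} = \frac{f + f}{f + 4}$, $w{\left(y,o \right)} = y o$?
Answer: $\frac{12992464}{15} \approx 8.6616 \cdot 10^{5}$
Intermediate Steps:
$w{\left(y,o \right)} = o y$
$M{\left(f \right)} = \frac{f}{4 + f}$ ($M{\left(f \right)} = \frac{\left(f + f\right) \frac{1}{f + 4}}{2} = \frac{2 f \frac{1}{4 + f}}{2} = \frac{f}{4 + f}$)
$t{\left(B \right)} = - \frac{7}{2}$ ($t{\left(B \right)} = - \frac{\left(-1\right) \left(-7\right)}{2} = \left(- \frac{1}{2}\right) 7 = - \frac{7}{2}$)
$L{\left(G \right)} = \frac{1174}{15}$ ($L{\left(G \right)} = 79 - \frac{11}{4 + 11} = 79 - \frac{11}{15} = \frac{1174}{15}$)
$- 29 \left(w{\left(138,-217 \right)} + L{\left(t{\left(-11 \right)} \right)}\right) = - 29 \left(\left(-217\right) 138 + \frac{1174}{15}\right) = - 29 \left(-29946 + \frac{1174}{15}\right) = \left(-29\right) \left(- \frac{448016}{15}\right) = \frac{12992464}{15}$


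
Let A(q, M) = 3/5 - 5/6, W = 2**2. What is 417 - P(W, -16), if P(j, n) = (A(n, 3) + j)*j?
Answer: 6029/15 ≈ 401.93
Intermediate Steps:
W = 4
A(q, M) = -7/30 (A(q, M) = 3*(1/5) - 5*1/6 = 3/5 - 5/6 = -7/30)
P(j, n) = j*(-7/30 + j) (P(j, n) = (-7/30 + j)*j = j*(-7/30 + j))
417 - P(W, -16) = 417 - 4*(-7 + 30*4)/30 = 417 - 4*(-7 + 120)/30 = 417 - 4*113/30 = 417 - 1*226/15 = 417 - 226/15 = 6029/15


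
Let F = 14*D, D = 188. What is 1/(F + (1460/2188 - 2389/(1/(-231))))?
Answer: 547/303306942 ≈ 1.8035e-6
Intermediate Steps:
F = 2632 (F = 14*188 = 2632)
1/(F + (1460/2188 - 2389/(1/(-231)))) = 1/(2632 + (1460/2188 - 2389/(1/(-231)))) = 1/(2632 + (1460*(1/2188) - 2389/(-1/231))) = 1/(2632 + (365/547 - 2389*(-231))) = 1/(2632 + (365/547 + 551859)) = 1/(2632 + 301867238/547) = 1/(303306942/547) = 547/303306942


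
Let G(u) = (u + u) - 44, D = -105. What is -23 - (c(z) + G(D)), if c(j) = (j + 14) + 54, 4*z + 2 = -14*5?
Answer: 181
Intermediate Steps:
z = -18 (z = -½ + (-14*5)/4 = -½ + (¼)*(-70) = -½ - 35/2 = -18)
G(u) = -44 + 2*u (G(u) = 2*u - 44 = -44 + 2*u)
c(j) = 68 + j (c(j) = (14 + j) + 54 = 68 + j)
-23 - (c(z) + G(D)) = -23 - ((68 - 18) + (-44 + 2*(-105))) = -23 - (50 + (-44 - 210)) = -23 - (50 - 254) = -23 - 1*(-204) = -23 + 204 = 181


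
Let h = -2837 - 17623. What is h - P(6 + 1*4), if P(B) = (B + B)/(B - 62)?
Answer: -265975/13 ≈ -20460.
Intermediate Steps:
h = -20460
P(B) = 2*B/(-62 + B) (P(B) = (2*B)/(-62 + B) = 2*B/(-62 + B))
h - P(6 + 1*4) = -20460 - 2*(6 + 1*4)/(-62 + (6 + 1*4)) = -20460 - 2*(6 + 4)/(-62 + (6 + 4)) = -20460 - 2*10/(-62 + 10) = -20460 - 2*10/(-52) = -20460 - 2*10*(-1)/52 = -20460 - 1*(-5/13) = -20460 + 5/13 = -265975/13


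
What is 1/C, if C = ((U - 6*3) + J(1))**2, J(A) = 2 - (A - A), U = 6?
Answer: 1/100 ≈ 0.010000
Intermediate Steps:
J(A) = 2 (J(A) = 2 - 1*0 = 2 + 0 = 2)
C = 100 (C = ((6 - 6*3) + 2)**2 = ((6 - 18) + 2)**2 = (-12 + 2)**2 = (-10)**2 = 100)
1/C = 1/100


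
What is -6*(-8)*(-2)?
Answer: -96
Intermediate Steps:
-6*(-8)*(-2) = 48*(-2) = -96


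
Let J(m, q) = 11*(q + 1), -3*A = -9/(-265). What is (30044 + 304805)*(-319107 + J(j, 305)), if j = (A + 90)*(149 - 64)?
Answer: -105725558109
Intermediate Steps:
A = -3/265 (A = -(-3)/(-265) = -(-3)*(-1)/265 = -1/3*9/265 = -3/265 ≈ -0.011321)
j = 405399/53 (j = (-3/265 + 90)*(149 - 64) = (23847/265)*85 = 405399/53 ≈ 7649.0)
J(m, q) = 11 + 11*q (J(m, q) = 11*(1 + q) = 11 + 11*q)
(30044 + 304805)*(-319107 + J(j, 305)) = (30044 + 304805)*(-319107 + (11 + 11*305)) = 334849*(-319107 + (11 + 3355)) = 334849*(-319107 + 3366) = 334849*(-315741) = -105725558109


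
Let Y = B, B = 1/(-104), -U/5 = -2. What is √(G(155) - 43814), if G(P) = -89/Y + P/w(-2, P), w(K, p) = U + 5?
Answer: I*√310929/3 ≈ 185.87*I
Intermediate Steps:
U = 10 (U = -5*(-2) = 10)
w(K, p) = 15 (w(K, p) = 10 + 5 = 15)
B = -1/104 ≈ -0.0096154
Y = -1/104 ≈ -0.0096154
G(P) = 9256 + P/15 (G(P) = -89/(-1/104) + P/15 = -89*(-104) + P*(1/15) = 9256 + P/15)
√(G(155) - 43814) = √((9256 + (1/15)*155) - 43814) = √((9256 + 31/3) - 43814) = √(27799/3 - 43814) = √(-103643/3) = I*√310929/3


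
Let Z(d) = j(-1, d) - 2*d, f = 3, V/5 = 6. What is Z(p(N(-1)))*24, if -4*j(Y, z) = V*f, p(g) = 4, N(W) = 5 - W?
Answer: -732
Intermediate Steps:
V = 30 (V = 5*6 = 30)
j(Y, z) = -45/2 (j(Y, z) = -15*3/2 = -1/4*90 = -45/2)
Z(d) = -45/2 - 2*d
Z(p(N(-1)))*24 = (-45/2 - 2*4)*24 = (-45/2 - 8)*24 = -61/2*24 = -732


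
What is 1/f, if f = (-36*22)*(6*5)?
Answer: -1/23760 ≈ -4.2088e-5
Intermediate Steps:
f = -23760 (f = -792*30 = -23760)
1/f = 1/(-23760) = -1/23760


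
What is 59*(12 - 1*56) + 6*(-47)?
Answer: -2878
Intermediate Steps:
59*(12 - 1*56) + 6*(-47) = 59*(12 - 56) - 282 = 59*(-44) - 282 = -2596 - 282 = -2878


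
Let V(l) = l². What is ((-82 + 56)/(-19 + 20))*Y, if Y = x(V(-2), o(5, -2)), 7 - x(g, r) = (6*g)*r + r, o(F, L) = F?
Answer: 3068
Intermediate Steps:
x(g, r) = 7 - r - 6*g*r (x(g, r) = 7 - ((6*g)*r + r) = 7 - (6*g*r + r) = 7 - (r + 6*g*r) = 7 + (-r - 6*g*r) = 7 - r - 6*g*r)
Y = -118 (Y = 7 - 1*5 - 6*(-2)²*5 = 7 - 5 - 6*4*5 = 7 - 5 - 120 = -118)
((-82 + 56)/(-19 + 20))*Y = ((-82 + 56)/(-19 + 20))*(-118) = -26/1*(-118) = -26*1*(-118) = -26*(-118) = 3068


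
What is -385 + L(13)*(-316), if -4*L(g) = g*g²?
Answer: 173178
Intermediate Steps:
L(g) = -g³/4 (L(g) = -g*g²/4 = -g³/4)
-385 + L(13)*(-316) = -385 - ¼*13³*(-316) = -385 - ¼*2197*(-316) = -385 - 2197/4*(-316) = -385 + 173563 = 173178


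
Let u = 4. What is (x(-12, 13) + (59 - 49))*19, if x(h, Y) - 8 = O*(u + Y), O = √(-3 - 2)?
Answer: 342 + 323*I*√5 ≈ 342.0 + 722.25*I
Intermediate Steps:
O = I*√5 (O = √(-5) = I*√5 ≈ 2.2361*I)
x(h, Y) = 8 + I*√5*(4 + Y) (x(h, Y) = 8 + (I*√5)*(4 + Y) = 8 + I*√5*(4 + Y))
(x(-12, 13) + (59 - 49))*19 = ((8 + 4*I*√5 + I*13*√5) + (59 - 49))*19 = ((8 + 4*I*√5 + 13*I*√5) + 10)*19 = ((8 + 17*I*√5) + 10)*19 = (18 + 17*I*√5)*19 = 342 + 323*I*√5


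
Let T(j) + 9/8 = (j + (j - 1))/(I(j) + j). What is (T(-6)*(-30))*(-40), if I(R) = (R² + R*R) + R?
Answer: -1610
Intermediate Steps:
I(R) = R + 2*R² (I(R) = (R² + R²) + R = 2*R² + R = R + 2*R²)
T(j) = -9/8 + (-1 + 2*j)/(j + j*(1 + 2*j)) (T(j) = -9/8 + (j + (j - 1))/(j*(1 + 2*j) + j) = -9/8 + (j + (-1 + j))/(j + j*(1 + 2*j)) = -9/8 + (-1 + 2*j)/(j + j*(1 + 2*j)))
(T(-6)*(-30))*(-40) = (((⅛)*(-4 - 1*(-6) - 9*(-6)²)/(-6*(1 - 6)))*(-30))*(-40) = (((⅛)*(-⅙)*(-4 + 6 - 9*36)/(-5))*(-30))*(-40) = (((⅛)*(-⅙)*(-⅕)*(-4 + 6 - 324))*(-30))*(-40) = (((⅛)*(-⅙)*(-⅕)*(-322))*(-30))*(-40) = -161/120*(-30)*(-40) = (161/4)*(-40) = -1610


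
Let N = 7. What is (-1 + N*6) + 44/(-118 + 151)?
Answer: 127/3 ≈ 42.333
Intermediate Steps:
(-1 + N*6) + 44/(-118 + 151) = (-1 + 7*6) + 44/(-118 + 151) = (-1 + 42) + 44/33 = 41 + (1/33)*44 = 41 + 4/3 = 127/3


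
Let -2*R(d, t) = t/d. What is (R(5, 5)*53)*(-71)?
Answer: 3763/2 ≈ 1881.5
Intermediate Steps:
R(d, t) = -t/(2*d)
(R(5, 5)*53)*(-71) = (-1/2*5/5*53)*(-71) = (-1/2*5*1/5*53)*(-71) = -1/2*53*(-71) = -53/2*(-71) = 3763/2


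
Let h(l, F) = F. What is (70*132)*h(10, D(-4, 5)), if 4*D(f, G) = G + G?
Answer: 23100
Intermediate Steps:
D(f, G) = G/2 (D(f, G) = (G + G)/4 = (2*G)/4 = G/2)
(70*132)*h(10, D(-4, 5)) = (70*132)*((½)*5) = 9240*(5/2) = 23100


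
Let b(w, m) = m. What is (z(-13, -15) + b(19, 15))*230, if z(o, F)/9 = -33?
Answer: -64860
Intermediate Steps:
z(o, F) = -297 (z(o, F) = 9*(-33) = -297)
(z(-13, -15) + b(19, 15))*230 = (-297 + 15)*230 = -282*230 = -64860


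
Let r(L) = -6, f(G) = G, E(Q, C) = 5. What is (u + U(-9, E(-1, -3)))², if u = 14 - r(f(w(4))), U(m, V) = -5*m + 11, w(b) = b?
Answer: 5776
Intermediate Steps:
U(m, V) = 11 - 5*m
u = 20 (u = 14 - 1*(-6) = 14 + 6 = 20)
(u + U(-9, E(-1, -3)))² = (20 + (11 - 5*(-9)))² = (20 + (11 + 45))² = (20 + 56)² = 76² = 5776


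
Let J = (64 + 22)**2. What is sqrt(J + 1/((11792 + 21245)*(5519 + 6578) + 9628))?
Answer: 3*sqrt(131259844701590937829)/399658217 ≈ 86.000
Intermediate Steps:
J = 7396 (J = 86**2 = 7396)
sqrt(J + 1/((11792 + 21245)*(5519 + 6578) + 9628)) = sqrt(7396 + 1/((11792 + 21245)*(5519 + 6578) + 9628)) = sqrt(7396 + 1/(33037*12097 + 9628)) = sqrt(7396 + 1/(399648589 + 9628)) = sqrt(7396 + 1/399658217) = sqrt(2955872172933/399658217) = 3*sqrt(131259844701590937829)/399658217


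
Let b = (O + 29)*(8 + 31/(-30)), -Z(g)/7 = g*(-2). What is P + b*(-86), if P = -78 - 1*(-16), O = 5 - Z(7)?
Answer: 574238/15 ≈ 38283.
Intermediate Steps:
Z(g) = 14*g (Z(g) = -7*g*(-2) = -(-14)*g = 14*g)
O = -93 (O = 5 - 14*7 = 5 - 1*98 = 5 - 98 = -93)
P = -62 (P = -78 + 16 = -62)
b = -6688/15 (b = (-93 + 29)*(8 + 31/(-30)) = -64*(8 + 31*(-1/30)) = -64*(8 - 31/30) = -64*209/30 = -6688/15 ≈ -445.87)
P + b*(-86) = -62 - 6688/15*(-86) = -62 + 575168/15 = 574238/15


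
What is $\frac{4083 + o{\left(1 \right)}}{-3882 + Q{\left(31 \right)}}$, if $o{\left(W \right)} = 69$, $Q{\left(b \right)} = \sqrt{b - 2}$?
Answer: $- \frac{16118064}{15069895} - \frac{4152 \sqrt{29}}{15069895} \approx -1.071$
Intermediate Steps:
$Q{\left(b \right)} = \sqrt{-2 + b}$
$\frac{4083 + o{\left(1 \right)}}{-3882 + Q{\left(31 \right)}} = \frac{4083 + 69}{-3882 + \sqrt{-2 + 31}} = \frac{4152}{-3882 + \sqrt{29}}$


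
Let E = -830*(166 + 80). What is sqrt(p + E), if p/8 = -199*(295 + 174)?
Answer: 2*I*sqrt(237707) ≈ 975.1*I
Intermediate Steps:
p = -746648 (p = 8*(-199*(295 + 174)) = 8*(-199*469) = 8*(-93331) = -746648)
E = -204180 (E = -830*246 = -204180)
sqrt(p + E) = sqrt(-746648 - 204180) = sqrt(-950828) = 2*I*sqrt(237707)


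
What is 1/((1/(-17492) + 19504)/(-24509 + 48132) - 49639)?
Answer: -413213516/20511164556757 ≈ -2.0146e-5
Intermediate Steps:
1/((1/(-17492) + 19504)/(-24509 + 48132) - 49639) = 1/((-1/17492 + 19504)/23623 - 49639) = 1/((341163967/17492)*(1/23623) - 49639) = 1/(341163967/413213516 - 49639) = 1/(-20511164556757/413213516) = -413213516/20511164556757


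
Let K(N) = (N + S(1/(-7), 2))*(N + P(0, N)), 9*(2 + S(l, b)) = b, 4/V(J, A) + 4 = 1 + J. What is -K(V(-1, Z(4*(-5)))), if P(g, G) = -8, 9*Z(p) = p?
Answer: -25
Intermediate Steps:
Z(p) = p/9
V(J, A) = 4/(-3 + J) (V(J, A) = 4/(-4 + (1 + J)) = 4/(-3 + J))
S(l, b) = -2 + b/9
K(N) = (-8 + N)*(-16/9 + N) (K(N) = (N + (-2 + (1/9)*2))*(N - 8) = (N + (-2 + 2/9))*(-8 + N) = (N - 16/9)*(-8 + N) = (-16/9 + N)*(-8 + N) = (-8 + N)*(-16/9 + N))
-K(V(-1, Z(4*(-5)))) = -(128/9 + (4/(-3 - 1))**2 - 352/(9*(-3 - 1))) = -(128/9 + (4/(-4))**2 - 352/(9*(-4))) = -(128/9 + (4*(-1/4))**2 - 352*(-1)/(9*4)) = -(128/9 + (-1)**2 - 88/9*(-1)) = -(128/9 + 1 + 88/9) = -1*25 = -25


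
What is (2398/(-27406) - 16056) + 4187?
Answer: -162642106/13703 ≈ -11869.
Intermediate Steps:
(2398/(-27406) - 16056) + 4187 = (2398*(-1/27406) - 16056) + 4187 = (-1199/13703 - 16056) + 4187 = -220016567/13703 + 4187 = -162642106/13703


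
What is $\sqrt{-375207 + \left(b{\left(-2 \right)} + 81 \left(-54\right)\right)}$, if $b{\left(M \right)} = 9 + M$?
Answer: $13 i \sqrt{2246} \approx 616.1 i$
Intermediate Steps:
$\sqrt{-375207 + \left(b{\left(-2 \right)} + 81 \left(-54\right)\right)} = \sqrt{-375207 + \left(\left(9 - 2\right) + 81 \left(-54\right)\right)} = \sqrt{-375207 + \left(7 - 4374\right)} = \sqrt{-375207 - 4367} = \sqrt{-379574} = 13 i \sqrt{2246}$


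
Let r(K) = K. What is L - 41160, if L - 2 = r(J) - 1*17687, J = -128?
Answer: -58973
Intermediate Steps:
L = -17813 (L = 2 + (-128 - 1*17687) = 2 + (-128 - 17687) = 2 - 17815 = -17813)
L - 41160 = -17813 - 41160 = -58973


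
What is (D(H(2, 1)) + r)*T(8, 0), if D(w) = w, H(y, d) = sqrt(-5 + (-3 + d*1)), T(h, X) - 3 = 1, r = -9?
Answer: -36 + 4*I*sqrt(7) ≈ -36.0 + 10.583*I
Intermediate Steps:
T(h, X) = 4 (T(h, X) = 3 + 1 = 4)
H(y, d) = sqrt(-8 + d) (H(y, d) = sqrt(-5 + (-3 + d)) = sqrt(-8 + d))
(D(H(2, 1)) + r)*T(8, 0) = (sqrt(-8 + 1) - 9)*4 = (sqrt(-7) - 9)*4 = (I*sqrt(7) - 9)*4 = (-9 + I*sqrt(7))*4 = -36 + 4*I*sqrt(7)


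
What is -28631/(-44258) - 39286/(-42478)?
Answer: 1477453703/939995662 ≈ 1.5718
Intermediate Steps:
-28631/(-44258) - 39286/(-42478) = -28631*(-1/44258) - 39286*(-1/42478) = 28631/44258 + 19643/21239 = 1477453703/939995662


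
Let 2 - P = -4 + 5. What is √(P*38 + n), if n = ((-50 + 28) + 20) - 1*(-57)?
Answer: √93 ≈ 9.6436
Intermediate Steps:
P = 1 (P = 2 - (-4 + 5) = 2 - 1*1 = 2 - 1 = 1)
n = 55 (n = (-22 + 20) + 57 = -2 + 57 = 55)
√(P*38 + n) = √(1*38 + 55) = √(38 + 55) = √93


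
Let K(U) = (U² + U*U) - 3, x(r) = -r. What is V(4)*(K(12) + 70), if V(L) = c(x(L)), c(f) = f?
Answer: -1420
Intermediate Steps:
V(L) = -L
K(U) = -3 + 2*U² (K(U) = (U² + U²) - 3 = 2*U² - 3 = -3 + 2*U²)
V(4)*(K(12) + 70) = (-1*4)*((-3 + 2*12²) + 70) = -4*((-3 + 2*144) + 70) = -4*((-3 + 288) + 70) = -4*(285 + 70) = -4*355 = -1420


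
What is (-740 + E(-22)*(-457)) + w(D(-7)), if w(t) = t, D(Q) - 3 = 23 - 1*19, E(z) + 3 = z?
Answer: 10692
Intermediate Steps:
E(z) = -3 + z
D(Q) = 7 (D(Q) = 3 + (23 - 1*19) = 3 + (23 - 19) = 3 + 4 = 7)
(-740 + E(-22)*(-457)) + w(D(-7)) = (-740 + (-3 - 22)*(-457)) + 7 = (-740 - 25*(-457)) + 7 = (-740 + 11425) + 7 = 10685 + 7 = 10692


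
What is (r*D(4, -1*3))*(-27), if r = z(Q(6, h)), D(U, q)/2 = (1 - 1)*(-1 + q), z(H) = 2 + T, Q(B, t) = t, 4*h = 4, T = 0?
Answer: 0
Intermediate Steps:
h = 1 (h = (¼)*4 = 1)
z(H) = 2 (z(H) = 2 + 0 = 2)
D(U, q) = 0 (D(U, q) = 2*((1 - 1)*(-1 + q)) = 2*(0*(-1 + q)) = 2*0 = 0)
r = 2
(r*D(4, -1*3))*(-27) = (2*0)*(-27) = 0*(-27) = 0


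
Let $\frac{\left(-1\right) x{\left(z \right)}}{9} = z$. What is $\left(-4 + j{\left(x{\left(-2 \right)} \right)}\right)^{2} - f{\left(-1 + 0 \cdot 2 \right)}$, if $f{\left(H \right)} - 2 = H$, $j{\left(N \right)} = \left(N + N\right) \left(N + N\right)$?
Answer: $1669263$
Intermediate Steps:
$x{\left(z \right)} = - 9 z$
$j{\left(N \right)} = 4 N^{2}$ ($j{\left(N \right)} = 2 N 2 N = 4 N^{2}$)
$f{\left(H \right)} = 2 + H$
$\left(-4 + j{\left(x{\left(-2 \right)} \right)}\right)^{2} - f{\left(-1 + 0 \cdot 2 \right)} = \left(-4 + 4 \left(\left(-9\right) \left(-2\right)\right)^{2}\right)^{2} - \left(2 + \left(-1 + 0 \cdot 2\right)\right) = \left(-4 + 4 \cdot 18^{2}\right)^{2} - \left(2 + \left(-1 + 0\right)\right) = \left(-4 + 4 \cdot 324\right)^{2} - \left(2 - 1\right) = \left(-4 + 1296\right)^{2} - 1 = 1292^{2} - 1 = 1669264 - 1 = 1669263$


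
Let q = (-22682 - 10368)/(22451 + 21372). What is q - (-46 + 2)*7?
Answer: 13464434/43823 ≈ 307.25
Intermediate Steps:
q = -33050/43823 ≈ -0.75417
q - (-46 + 2)*7 = -33050/43823 - (-46 + 2)*7 = -33050/43823 - (-44)*7 = -33050/43823 - 1*(-308) = -33050/43823 + 308 = 13464434/43823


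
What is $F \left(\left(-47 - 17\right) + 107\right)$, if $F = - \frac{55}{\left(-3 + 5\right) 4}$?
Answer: $- \frac{2365}{8} \approx -295.63$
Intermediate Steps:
$F = - \frac{55}{8}$ ($F = - \frac{55}{2 \cdot 4} = - \frac{55}{8} \approx -6.875$)
$F \left(\left(-47 - 17\right) + 107\right) = - \frac{55 \left(\left(-47 - 17\right) + 107\right)}{8} = - \frac{55 \left(-64 + 107\right)}{8} = \left(- \frac{55}{8}\right) 43 = - \frac{2365}{8}$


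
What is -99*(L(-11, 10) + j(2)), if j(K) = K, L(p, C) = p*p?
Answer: -12177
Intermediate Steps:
L(p, C) = p²
-99*(L(-11, 10) + j(2)) = -99*((-11)² + 2) = -99*(121 + 2) = -99*123 = -12177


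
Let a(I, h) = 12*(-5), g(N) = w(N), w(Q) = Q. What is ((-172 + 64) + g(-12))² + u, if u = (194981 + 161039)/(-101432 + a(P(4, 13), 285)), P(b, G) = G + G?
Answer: 365282195/25373 ≈ 14396.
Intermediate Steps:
P(b, G) = 2*G
g(N) = N
a(I, h) = -60
u = -89005/25373 (u = (194981 + 161039)/(-101432 - 60) = 356020/(-101492) = 356020*(-1/101492) = -89005/25373 ≈ -3.5079)
((-172 + 64) + g(-12))² + u = ((-172 + 64) - 12)² - 89005/25373 = (-108 - 12)² - 89005/25373 = (-120)² - 89005/25373 = 14400 - 89005/25373 = 365282195/25373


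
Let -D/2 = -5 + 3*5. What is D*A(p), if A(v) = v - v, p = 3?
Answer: 0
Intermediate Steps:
D = -20 (D = -2*(-5 + 3*5) = -2*(-5 + 15) = -2*10 = -20)
A(v) = 0
D*A(p) = -20*0 = 0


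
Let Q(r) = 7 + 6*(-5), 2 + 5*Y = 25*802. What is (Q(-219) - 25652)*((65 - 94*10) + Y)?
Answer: -80480855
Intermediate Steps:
Y = 20048/5 (Y = -2/5 + (25*802)/5 = -2/5 + (1/5)*20050 = -2/5 + 4010 = 20048/5 ≈ 4009.6)
Q(r) = -23 (Q(r) = 7 - 30 = -23)
(Q(-219) - 25652)*((65 - 94*10) + Y) = (-23 - 25652)*((65 - 94*10) + 20048/5) = -25675*((65 - 940) + 20048/5) = -25675*(-875 + 20048/5) = -25675*15673/5 = -80480855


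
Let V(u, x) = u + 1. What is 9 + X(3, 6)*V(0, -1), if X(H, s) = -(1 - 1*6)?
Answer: 14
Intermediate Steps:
V(u, x) = 1 + u
X(H, s) = 5 (X(H, s) = -(1 - 6) = -1*(-5) = 5)
9 + X(3, 6)*V(0, -1) = 9 + 5*(1 + 0) = 9 + 5*1 = 9 + 5 = 14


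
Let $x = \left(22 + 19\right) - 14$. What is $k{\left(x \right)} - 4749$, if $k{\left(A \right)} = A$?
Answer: $-4722$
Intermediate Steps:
$x = 27$ ($x = 41 - 14 = 27$)
$k{\left(x \right)} - 4749 = 27 - 4749 = -4722$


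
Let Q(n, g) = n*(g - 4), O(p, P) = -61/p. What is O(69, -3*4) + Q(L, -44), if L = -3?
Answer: 9875/69 ≈ 143.12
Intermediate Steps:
Q(n, g) = n*(-4 + g)
O(69, -3*4) + Q(L, -44) = -61/69 - 3*(-4 - 44) = -61*1/69 - 3*(-48) = -61/69 + 144 = 9875/69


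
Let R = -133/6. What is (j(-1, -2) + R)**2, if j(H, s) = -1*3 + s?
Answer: 26569/36 ≈ 738.03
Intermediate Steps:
j(H, s) = -3 + s
R = -133/6 (R = -133*1/6 = -133/6 ≈ -22.167)
(j(-1, -2) + R)**2 = ((-3 - 2) - 133/6)**2 = (-5 - 133/6)**2 = (-163/6)**2 = 26569/36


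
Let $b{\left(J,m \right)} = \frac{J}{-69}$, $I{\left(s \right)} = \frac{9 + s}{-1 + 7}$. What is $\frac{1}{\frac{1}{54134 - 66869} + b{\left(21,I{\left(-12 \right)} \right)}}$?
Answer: $- \frac{292905}{89168} \approx -3.2849$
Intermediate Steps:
$I{\left(s \right)} = \frac{3}{2} + \frac{s}{6}$ ($I{\left(s \right)} = \frac{9 + s}{6} = \left(9 + s\right) \frac{1}{6} = \frac{3}{2} + \frac{s}{6}$)
$b{\left(J,m \right)} = - \frac{J}{69}$ ($b{\left(J,m \right)} = J \left(- \frac{1}{69}\right) = - \frac{J}{69}$)
$\frac{1}{\frac{1}{54134 - 66869} + b{\left(21,I{\left(-12 \right)} \right)}} = \frac{1}{\frac{1}{54134 - 66869} - \frac{7}{23}} = \frac{1}{\frac{1}{-12735} - \frac{7}{23}} = \frac{1}{- \frac{1}{12735} - \frac{7}{23}} = \frac{1}{- \frac{89168}{292905}} = - \frac{292905}{89168}$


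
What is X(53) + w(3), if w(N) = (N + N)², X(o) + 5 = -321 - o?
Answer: -343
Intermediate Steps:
X(o) = -326 - o (X(o) = -5 + (-321 - o) = -326 - o)
w(N) = 4*N² (w(N) = (2*N)² = 4*N²)
X(53) + w(3) = (-326 - 1*53) + 4*3² = (-326 - 53) + 4*9 = -379 + 36 = -343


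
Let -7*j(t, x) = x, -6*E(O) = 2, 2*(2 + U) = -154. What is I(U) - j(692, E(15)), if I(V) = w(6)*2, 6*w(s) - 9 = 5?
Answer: 97/21 ≈ 4.6190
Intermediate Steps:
U = -79 (U = -2 + (1/2)*(-154) = -2 - 77 = -79)
E(O) = -1/3 (E(O) = -1/6*2 = -1/3)
j(t, x) = -x/7
w(s) = 7/3 (w(s) = 3/2 + (1/6)*5 = 3/2 + 5/6 = 7/3)
I(V) = 14/3 (I(V) = (7/3)*2 = 14/3)
I(U) - j(692, E(15)) = 14/3 - (-1)*(-1)/(7*3) = 14/3 - 1*1/21 = 14/3 - 1/21 = 97/21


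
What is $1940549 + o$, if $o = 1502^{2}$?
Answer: $4196553$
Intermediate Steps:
$o = 2256004$
$1940549 + o = 1940549 + 2256004 = 4196553$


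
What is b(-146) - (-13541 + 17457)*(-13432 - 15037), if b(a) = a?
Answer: 111484458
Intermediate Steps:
b(-146) - (-13541 + 17457)*(-13432 - 15037) = -146 - (-13541 + 17457)*(-13432 - 15037) = -146 - 3916*(-28469) = -146 - 1*(-111484604) = -146 + 111484604 = 111484458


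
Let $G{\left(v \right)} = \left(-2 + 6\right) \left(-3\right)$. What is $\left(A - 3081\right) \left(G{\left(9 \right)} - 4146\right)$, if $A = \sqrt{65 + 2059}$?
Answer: $12810798 - 24948 \sqrt{59} \approx 1.2619 \cdot 10^{7}$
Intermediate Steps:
$A = 6 \sqrt{59}$ ($A = \sqrt{2124} = 6 \sqrt{59} \approx 46.087$)
$G{\left(v \right)} = -12$ ($G{\left(v \right)} = 4 \left(-3\right) = -12$)
$\left(A - 3081\right) \left(G{\left(9 \right)} - 4146\right) = \left(6 \sqrt{59} - 3081\right) \left(-12 - 4146\right) = \left(-3081 + 6 \sqrt{59}\right) \left(-4158\right) = 12810798 - 24948 \sqrt{59}$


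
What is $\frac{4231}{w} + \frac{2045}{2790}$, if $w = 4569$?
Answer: $\frac{1409873}{849834} \approx 1.659$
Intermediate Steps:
$\frac{4231}{w} + \frac{2045}{2790} = \frac{4231}{4569} + \frac{2045}{2790} = 4231 \cdot \frac{1}{4569} + 2045 \cdot \frac{1}{2790} = \frac{4231}{4569} + \frac{409}{558} = \frac{1409873}{849834}$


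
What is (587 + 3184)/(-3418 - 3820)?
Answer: -3771/7238 ≈ -0.52100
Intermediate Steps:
(587 + 3184)/(-3418 - 3820) = 3771/(-7238) = 3771*(-1/7238) = -3771/7238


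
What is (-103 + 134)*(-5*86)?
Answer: -13330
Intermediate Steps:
(-103 + 134)*(-5*86) = 31*(-430) = -13330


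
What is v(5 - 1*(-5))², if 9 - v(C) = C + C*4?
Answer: 1681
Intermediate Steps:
v(C) = 9 - 5*C (v(C) = 9 - (C + C*4) = 9 - (C + 4*C) = 9 - 5*C)
v(5 - 1*(-5))² = (9 - 5*(5 - 1*(-5)))² = (9 - 5*(5 + 5))² = (9 - 5*10)² = (9 - 50)² = (-41)² = 1681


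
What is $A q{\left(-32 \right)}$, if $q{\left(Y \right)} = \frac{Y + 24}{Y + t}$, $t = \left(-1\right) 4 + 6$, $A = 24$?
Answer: $\frac{32}{5} \approx 6.4$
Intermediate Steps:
$t = 2$ ($t = -4 + 6 = 2$)
$q{\left(Y \right)} = \frac{24 + Y}{2 + Y}$ ($q{\left(Y \right)} = \frac{Y + 24}{Y + 2} = \frac{24 + Y}{2 + Y}$)
$A q{\left(-32 \right)} = 24 \frac{24 - 32}{2 - 32} = 24 \frac{1}{-30} \left(-8\right) = 24 \left(\left(- \frac{1}{30}\right) \left(-8\right)\right) = 24 \cdot \frac{4}{15} = \frac{32}{5}$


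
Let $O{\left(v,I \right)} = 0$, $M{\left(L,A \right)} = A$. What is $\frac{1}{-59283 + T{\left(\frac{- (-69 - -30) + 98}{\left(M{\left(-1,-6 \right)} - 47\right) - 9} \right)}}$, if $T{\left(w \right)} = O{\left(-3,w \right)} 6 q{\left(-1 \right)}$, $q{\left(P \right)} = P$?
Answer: $- \frac{1}{59283} \approx -1.6868 \cdot 10^{-5}$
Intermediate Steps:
$T{\left(w \right)} = 0$ ($T{\left(w \right)} = 0 \cdot 6 \left(-1\right) = 0 \left(-6\right) = 0$)
$\frac{1}{-59283 + T{\left(\frac{- (-69 - -30) + 98}{\left(M{\left(-1,-6 \right)} - 47\right) - 9} \right)}} = \frac{1}{-59283 + 0} = \frac{1}{-59283} = - \frac{1}{59283}$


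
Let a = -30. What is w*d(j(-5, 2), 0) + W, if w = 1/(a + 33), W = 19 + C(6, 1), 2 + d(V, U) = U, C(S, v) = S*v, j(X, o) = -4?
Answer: 73/3 ≈ 24.333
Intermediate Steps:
d(V, U) = -2 + U
W = 25 (W = 19 + 6*1 = 19 + 6 = 25)
w = ⅓ (w = 1/(-30 + 33) = 1/3 = ⅓ ≈ 0.33333)
w*d(j(-5, 2), 0) + W = (-2 + 0)/3 + 25 = (⅓)*(-2) + 25 = -⅔ + 25 = 73/3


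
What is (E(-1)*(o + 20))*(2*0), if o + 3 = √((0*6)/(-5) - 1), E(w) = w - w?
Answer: 0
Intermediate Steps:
E(w) = 0
o = -3 + I (o = -3 + √((0*6)/(-5) - 1) = -3 + √(0*(-⅕) - 1) = -3 + √(0 - 1) = -3 + √(-1) = -3 + I ≈ -3.0 + 1.0*I)
(E(-1)*(o + 20))*(2*0) = (0*((-3 + I) + 20))*(2*0) = (0*(17 + I))*0 = 0*0 = 0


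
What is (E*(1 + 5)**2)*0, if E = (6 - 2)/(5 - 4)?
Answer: 0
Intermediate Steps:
E = 4 (E = 4/1 = 4*1 = 4)
(E*(1 + 5)**2)*0 = (4*(1 + 5)**2)*0 = (4*6**2)*0 = (4*36)*0 = 144*0 = 0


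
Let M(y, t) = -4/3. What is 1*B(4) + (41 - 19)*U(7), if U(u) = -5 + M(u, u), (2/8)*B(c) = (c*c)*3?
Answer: 158/3 ≈ 52.667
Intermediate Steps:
B(c) = 12*c² (B(c) = 4*((c*c)*3) = 4*(c²*3) = 4*(3*c²) = 12*c²)
M(y, t) = -4/3 (M(y, t) = -4*⅓ = -4/3)
U(u) = -19/3 (U(u) = -5 - 4/3 = -19/3)
1*B(4) + (41 - 19)*U(7) = 1*(12*4²) + (41 - 19)*(-19/3) = 1*(12*16) + 22*(-19/3) = 1*192 - 418/3 = 192 - 418/3 = 158/3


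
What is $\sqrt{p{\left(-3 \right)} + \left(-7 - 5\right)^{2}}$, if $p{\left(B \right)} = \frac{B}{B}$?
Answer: $\sqrt{145} \approx 12.042$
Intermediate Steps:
$p{\left(B \right)} = 1$
$\sqrt{p{\left(-3 \right)} + \left(-7 - 5\right)^{2}} = \sqrt{1 + \left(-7 - 5\right)^{2}} = \sqrt{1 + \left(-12\right)^{2}} = \sqrt{1 + 144} = \sqrt{145}$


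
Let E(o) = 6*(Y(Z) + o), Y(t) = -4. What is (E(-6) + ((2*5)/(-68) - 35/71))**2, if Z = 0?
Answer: 21428568225/5827396 ≈ 3677.2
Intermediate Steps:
E(o) = -24 + 6*o (E(o) = 6*(-4 + o) = -24 + 6*o)
(E(-6) + ((2*5)/(-68) - 35/71))**2 = ((-24 + 6*(-6)) + ((2*5)/(-68) - 35/71))**2 = ((-24 - 36) + (10*(-1/68) - 35*1/71))**2 = (-60 + (-5/34 - 35/71))**2 = (-60 - 1545/2414)**2 = (-146385/2414)**2 = 21428568225/5827396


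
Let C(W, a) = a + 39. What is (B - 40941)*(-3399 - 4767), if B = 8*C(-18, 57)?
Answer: 328052718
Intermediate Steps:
C(W, a) = 39 + a
B = 768 (B = 8*(39 + 57) = 8*96 = 768)
(B - 40941)*(-3399 - 4767) = (768 - 40941)*(-3399 - 4767) = -40173*(-8166) = 328052718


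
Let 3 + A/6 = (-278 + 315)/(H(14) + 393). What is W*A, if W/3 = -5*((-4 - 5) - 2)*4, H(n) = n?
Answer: -11520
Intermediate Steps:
A = -192/11 (A = -18 + 6*((-278 + 315)/(14 + 393)) = -18 + 6*(37/407) = -18 + 6*(37*(1/407)) = -18 + 6*(1/11) = -18 + 6/11 = -192/11 ≈ -17.455)
W = 660 (W = 3*(-5*((-4 - 5) - 2)*4) = 3*(-5*(-9 - 2)*4) = 3*(-5*(-11)*4) = 3*(55*4) = 3*220 = 660)
W*A = 660*(-192/11) = -11520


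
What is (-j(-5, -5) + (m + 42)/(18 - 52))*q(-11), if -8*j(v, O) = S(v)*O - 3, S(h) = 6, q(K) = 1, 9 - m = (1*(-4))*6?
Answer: -861/136 ≈ -6.3309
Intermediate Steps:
m = 33 (m = 9 - 1*(-4)*6 = 9 - (-4)*6 = 9 - 1*(-24) = 9 + 24 = 33)
j(v, O) = 3/8 - 3*O/4 (j(v, O) = -(6*O - 3)/8 = -(-3 + 6*O)/8 = 3/8 - 3*O/4)
(-j(-5, -5) + (m + 42)/(18 - 52))*q(-11) = (-(3/8 - 3/4*(-5)) + (33 + 42)/(18 - 52))*1 = (-(3/8 + 15/4) + 75/(-34))*1 = (-1*33/8 + 75*(-1/34))*1 = (-33/8 - 75/34)*1 = -861/136*1 = -861/136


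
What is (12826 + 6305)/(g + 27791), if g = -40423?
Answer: -19131/12632 ≈ -1.5145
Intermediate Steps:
(12826 + 6305)/(g + 27791) = (12826 + 6305)/(-40423 + 27791) = 19131/(-12632) = 19131*(-1/12632) = -19131/12632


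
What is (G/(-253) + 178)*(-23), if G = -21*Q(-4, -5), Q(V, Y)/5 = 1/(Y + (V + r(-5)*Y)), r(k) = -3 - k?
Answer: -855541/209 ≈ -4093.5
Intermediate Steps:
Q(V, Y) = 5/(V + 3*Y) (Q(V, Y) = 5/(Y + (V + (-3 - 1*(-5))*Y)) = 5/(Y + (V + (-3 + 5)*Y)) = 5/(Y + (V + 2*Y)) = 5/(V + 3*Y))
G = 105/19 (G = -105/(-4 + 3*(-5)) = -105/(-4 - 15) = -105/(-19) = -105*(-1)/19 = -21*(-5/19) = 105/19 ≈ 5.5263)
(G/(-253) + 178)*(-23) = ((105/19)/(-253) + 178)*(-23) = ((105/19)*(-1/253) + 178)*(-23) = (-105/4807 + 178)*(-23) = (855541/4807)*(-23) = -855541/209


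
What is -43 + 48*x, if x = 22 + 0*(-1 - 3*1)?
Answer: 1013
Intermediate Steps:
x = 22 (x = 22 + 0*(-1 - 3) = 22 + 0*(-4) = 22 + 0 = 22)
-43 + 48*x = -43 + 48*22 = -43 + 1056 = 1013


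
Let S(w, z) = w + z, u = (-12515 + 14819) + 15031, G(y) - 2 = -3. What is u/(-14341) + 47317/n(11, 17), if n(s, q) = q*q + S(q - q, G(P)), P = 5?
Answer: 673580617/4130208 ≈ 163.09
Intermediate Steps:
G(y) = -1 (G(y) = 2 - 3 = -1)
u = 17335 (u = 2304 + 15031 = 17335)
n(s, q) = -1 + q² (n(s, q) = q*q + ((q - q) - 1) = q² + (0 - 1) = q² - 1 = -1 + q²)
u/(-14341) + 47317/n(11, 17) = 17335/(-14341) + 47317/(-1 + 17²) = 17335*(-1/14341) + 47317/(-1 + 289) = -17335/14341 + 47317/288 = 673580617/4130208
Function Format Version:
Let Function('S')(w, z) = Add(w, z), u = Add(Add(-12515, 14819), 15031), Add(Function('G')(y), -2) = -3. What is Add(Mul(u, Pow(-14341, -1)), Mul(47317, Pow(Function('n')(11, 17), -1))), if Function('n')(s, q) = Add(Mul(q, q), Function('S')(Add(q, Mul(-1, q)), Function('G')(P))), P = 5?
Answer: Rational(673580617, 4130208) ≈ 163.09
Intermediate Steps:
Function('G')(y) = -1 (Function('G')(y) = Add(2, -3) = -1)
u = 17335 (u = Add(2304, 15031) = 17335)
Function('n')(s, q) = Add(-1, Pow(q, 2)) (Function('n')(s, q) = Add(Mul(q, q), Add(Add(q, Mul(-1, q)), -1)) = Add(Pow(q, 2), Add(0, -1)) = Add(Pow(q, 2), -1) = Add(-1, Pow(q, 2)))
Add(Mul(u, Pow(-14341, -1)), Mul(47317, Pow(Function('n')(11, 17), -1))) = Add(Mul(17335, Pow(-14341, -1)), Mul(47317, Pow(Add(-1, Pow(17, 2)), -1))) = Add(Mul(17335, Rational(-1, 14341)), Mul(47317, Pow(Add(-1, 289), -1))) = Add(Rational(-17335, 14341), Mul(47317, Pow(288, -1))) = Add(Rational(-17335, 14341), Mul(47317, Rational(1, 288))) = Add(Rational(-17335, 14341), Rational(47317, 288)) = Rational(673580617, 4130208)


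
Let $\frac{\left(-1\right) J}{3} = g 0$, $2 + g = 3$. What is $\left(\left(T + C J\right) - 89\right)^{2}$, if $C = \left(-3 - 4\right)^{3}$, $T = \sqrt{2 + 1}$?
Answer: $\left(89 - \sqrt{3}\right)^{2} \approx 7615.7$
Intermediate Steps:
$g = 1$ ($g = -2 + 3 = 1$)
$J = 0$ ($J = - 3 \cdot 1 \cdot 0 = \left(-3\right) 0 = 0$)
$T = \sqrt{3} \approx 1.732$
$C = -343$ ($C = \left(-3 - 4\right)^{3} = \left(-7\right)^{3} = -343$)
$\left(\left(T + C J\right) - 89\right)^{2} = \left(\left(\sqrt{3} - 0\right) - 89\right)^{2} = \left(\left(\sqrt{3} + 0\right) - 89\right)^{2} = \left(\sqrt{3} - 89\right)^{2} = \left(-89 + \sqrt{3}\right)^{2}$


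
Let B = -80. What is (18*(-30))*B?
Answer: 43200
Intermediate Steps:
(18*(-30))*B = (18*(-30))*(-80) = -540*(-80) = 43200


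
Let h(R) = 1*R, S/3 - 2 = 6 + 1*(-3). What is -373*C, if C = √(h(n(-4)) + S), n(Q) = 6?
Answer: -373*√21 ≈ -1709.3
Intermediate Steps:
S = 15 (S = 6 + 3*(6 + 1*(-3)) = 6 + 3*(6 - 3) = 6 + 3*3 = 6 + 9 = 15)
h(R) = R
C = √21 (C = √(6 + 15) = √21 ≈ 4.5826)
-373*C = -373*√21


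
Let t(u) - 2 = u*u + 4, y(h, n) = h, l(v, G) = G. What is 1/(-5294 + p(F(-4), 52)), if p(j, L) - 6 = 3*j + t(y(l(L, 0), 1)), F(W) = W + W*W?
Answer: -1/5246 ≈ -0.00019062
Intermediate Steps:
t(u) = 6 + u² (t(u) = 2 + (u*u + 4) = 2 + (u² + 4) = 2 + (4 + u²) = 6 + u²)
F(W) = W + W²
p(j, L) = 12 + 3*j (p(j, L) = 6 + (3*j + (6 + 0²)) = 6 + (3*j + (6 + 0)) = 6 + (3*j + 6) = 6 + (6 + 3*j) = 12 + 3*j)
1/(-5294 + p(F(-4), 52)) = 1/(-5294 + (12 + 3*(-4*(1 - 4)))) = 1/(-5294 + (12 + 3*(-4*(-3)))) = 1/(-5294 + (12 + 3*12)) = 1/(-5294 + (12 + 36)) = 1/(-5294 + 48) = 1/(-5246) = -1/5246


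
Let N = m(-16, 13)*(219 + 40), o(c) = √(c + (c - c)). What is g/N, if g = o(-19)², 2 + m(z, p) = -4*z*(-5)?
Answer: 19/83398 ≈ 0.00022782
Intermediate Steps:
o(c) = √c (o(c) = √(c + 0) = √c)
m(z, p) = -2 + 20*z (m(z, p) = -2 - 4*z*(-5) = -2 + 20*z)
g = -19 (g = (√(-19))² = (I*√19)² = -19)
N = -83398 (N = (-2 + 20*(-16))*(219 + 40) = (-2 - 320)*259 = -322*259 = -83398)
g/N = -19/(-83398) = -19*(-1/83398) = 19/83398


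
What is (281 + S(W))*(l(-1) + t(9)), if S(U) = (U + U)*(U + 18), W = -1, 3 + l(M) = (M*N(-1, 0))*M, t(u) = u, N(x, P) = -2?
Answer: 988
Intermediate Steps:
l(M) = -3 - 2*M**2 (l(M) = -3 + (M*(-2))*M = -3 + (-2*M)*M = -3 - 2*M**2)
S(U) = 2*U*(18 + U) (S(U) = (2*U)*(18 + U) = 2*U*(18 + U))
(281 + S(W))*(l(-1) + t(9)) = (281 + 2*(-1)*(18 - 1))*((-3 - 2*(-1)**2) + 9) = (281 + 2*(-1)*17)*((-3 - 2*1) + 9) = (281 - 34)*((-3 - 2) + 9) = 247*(-5 + 9) = 247*4 = 988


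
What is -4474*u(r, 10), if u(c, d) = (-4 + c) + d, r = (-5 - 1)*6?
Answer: 134220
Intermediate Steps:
r = -36 (r = -6*6 = -36)
u(c, d) = -4 + c + d
-4474*u(r, 10) = -4474*(-4 - 36 + 10) = -4474*(-30) = 134220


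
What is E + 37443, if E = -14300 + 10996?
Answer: 34139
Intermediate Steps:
E = -3304
E + 37443 = -3304 + 37443 = 34139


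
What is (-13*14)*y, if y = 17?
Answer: -3094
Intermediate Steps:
(-13*14)*y = -13*14*17 = -182*17 = -3094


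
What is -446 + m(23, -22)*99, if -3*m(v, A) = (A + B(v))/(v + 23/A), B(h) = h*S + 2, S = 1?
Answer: -72532/161 ≈ -450.51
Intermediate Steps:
B(h) = 2 + h (B(h) = h*1 + 2 = h + 2 = 2 + h)
m(v, A) = -(2 + A + v)/(3*(v + 23/A)) (m(v, A) = -(A + (2 + v))/(3*(v + 23/A)) = -(2 + A + v)/(3*(v + 23/A)))
-446 + m(23, -22)*99 = -446 - 1*(-22)*(2 - 22 + 23)/(69 + 3*(-22)*23)*99 = -446 - 1*(-22)*3/(69 - 1518)*99 = -446 - 1*(-22)*3/(-1449)*99 = -446 - 1*(-22)*(-1/1449)*3*99 = -446 - 22/483*99 = -446 - 726/161 = -72532/161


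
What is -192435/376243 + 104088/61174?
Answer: 13695181347/11508144641 ≈ 1.1900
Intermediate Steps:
-192435/376243 + 104088/61174 = -192435*1/376243 + 104088*(1/61174) = -192435/376243 + 52044/30587 = 13695181347/11508144641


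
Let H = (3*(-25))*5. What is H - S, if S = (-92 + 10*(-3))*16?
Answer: 1577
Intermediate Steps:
H = -375 (H = -75*5 = -375)
S = -1952 (S = (-92 - 30)*16 = -122*16 = -1952)
H - S = -375 - 1*(-1952) = -375 + 1952 = 1577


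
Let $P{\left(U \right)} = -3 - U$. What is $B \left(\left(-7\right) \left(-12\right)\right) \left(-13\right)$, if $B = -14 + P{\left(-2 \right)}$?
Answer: $16380$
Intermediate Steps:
$B = -15$ ($B = -14 - 1 = -15$)
$B \left(\left(-7\right) \left(-12\right)\right) \left(-13\right) = - 15 \left(\left(-7\right) \left(-12\right)\right) \left(-13\right) = \left(-15\right) 84 \left(-13\right) = \left(-1260\right) \left(-13\right) = 16380$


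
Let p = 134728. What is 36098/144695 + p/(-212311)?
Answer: -1075496862/2792758195 ≈ -0.38510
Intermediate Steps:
36098/144695 + p/(-212311) = 36098/144695 + 134728/(-212311) = 36098*(1/144695) + 134728*(-1/212311) = 36098/144695 - 12248/19301 = -1075496862/2792758195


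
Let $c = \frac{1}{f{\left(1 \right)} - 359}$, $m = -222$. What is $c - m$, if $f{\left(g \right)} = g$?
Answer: $\frac{79475}{358} \approx 222.0$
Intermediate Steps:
$c = - \frac{1}{358}$ ($c = \frac{1}{1 - 359} = \frac{1}{-358} = - \frac{1}{358} \approx -0.0027933$)
$c - m = - \frac{1}{358} - -222 = - \frac{1}{358} + 222 = \frac{79475}{358}$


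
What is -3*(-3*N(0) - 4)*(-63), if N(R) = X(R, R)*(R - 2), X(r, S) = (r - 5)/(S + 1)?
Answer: -6426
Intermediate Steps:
X(r, S) = (-5 + r)/(1 + S)
N(R) = (-5 + R)*(-2 + R)/(1 + R) (N(R) = ((-5 + R)/(1 + R))*(R - 2) = ((-5 + R)/(1 + R))*(-2 + R) = (-5 + R)*(-2 + R)/(1 + R))
-3*(-3*N(0) - 4)*(-63) = -3*(-3*(-5 + 0)*(-2 + 0)/(1 + 0) - 4)*(-63) = -3*(-3*(-5)*(-2)/1 - 4)*(-63) = -3*(-3*(-5)*(-2) - 4)*(-63) = -3*(-3*10 - 4)*(-63) = -3*(-30 - 4)*(-63) = -3*(-34)*(-63) = 102*(-63) = -6426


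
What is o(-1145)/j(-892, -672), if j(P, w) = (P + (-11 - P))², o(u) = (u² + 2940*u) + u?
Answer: -2056420/121 ≈ -16995.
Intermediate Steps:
o(u) = u² + 2941*u
j(P, w) = 121 (j(P, w) = (-11)² = 121)
o(-1145)/j(-892, -672) = -1145*(2941 - 1145)/121 = -1145*1796*(1/121) = -2056420*1/121 = -2056420/121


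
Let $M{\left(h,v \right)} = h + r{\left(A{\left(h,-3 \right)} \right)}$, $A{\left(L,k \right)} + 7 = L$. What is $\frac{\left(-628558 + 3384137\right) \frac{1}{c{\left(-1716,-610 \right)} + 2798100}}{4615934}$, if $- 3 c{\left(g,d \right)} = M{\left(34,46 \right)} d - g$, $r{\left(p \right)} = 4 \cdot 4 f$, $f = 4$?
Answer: $\frac{8266737}{39015554367976} \approx 2.1188 \cdot 10^{-7}$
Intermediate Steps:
$A{\left(L,k \right)} = -7 + L$
$r{\left(p \right)} = 64$ ($r{\left(p \right)} = 4 \cdot 4 \cdot 4 = 16 \cdot 4 = 64$)
$M{\left(h,v \right)} = 64 + h$ ($M{\left(h,v \right)} = h + 64 = 64 + h$)
$c{\left(g,d \right)} = - \frac{98 d}{3} + \frac{g}{3}$ ($c{\left(g,d \right)} = - \frac{\left(64 + 34\right) d - g}{3} = - \frac{98 d - g}{3} = - \frac{- g + 98 d}{3} = - \frac{98 d}{3} + \frac{g}{3}$)
$\frac{\left(-628558 + 3384137\right) \frac{1}{c{\left(-1716,-610 \right)} + 2798100}}{4615934} = \frac{\left(-628558 + 3384137\right) \frac{1}{\left(\left(- \frac{98}{3}\right) \left(-610\right) + \frac{1}{3} \left(-1716\right)\right) + 2798100}}{4615934} = \frac{2755579}{\left(\frac{59780}{3} - 572\right) + 2798100} \cdot \frac{1}{4615934} = \frac{2755579}{\frac{58064}{3} + 2798100} \cdot \frac{1}{4615934} = \frac{2755579}{\frac{8452364}{3}} \cdot \frac{1}{4615934} = 2755579 \cdot \frac{3}{8452364} \cdot \frac{1}{4615934} = \frac{8266737}{8452364} \cdot \frac{1}{4615934} = \frac{8266737}{39015554367976}$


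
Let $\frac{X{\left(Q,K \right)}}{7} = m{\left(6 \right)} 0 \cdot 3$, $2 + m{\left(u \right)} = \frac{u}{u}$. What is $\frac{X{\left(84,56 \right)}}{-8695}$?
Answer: $0$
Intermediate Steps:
$m{\left(u \right)} = -1$ ($m{\left(u \right)} = -2 + \frac{u}{u} = -2 + 1 = -1$)
$X{\left(Q,K \right)} = 0$ ($X{\left(Q,K \right)} = 7 \left(-1\right) 0 \cdot 3 = 7 \cdot 0 \cdot 3 = 7 \cdot 0 = 0$)
$\frac{X{\left(84,56 \right)}}{-8695} = \frac{0}{-8695} = 0 \left(- \frac{1}{8695}\right) = 0$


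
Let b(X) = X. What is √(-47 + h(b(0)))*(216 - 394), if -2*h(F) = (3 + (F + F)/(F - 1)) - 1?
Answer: -712*I*√3 ≈ -1233.2*I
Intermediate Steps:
h(F) = -1 - F/(-1 + F) (h(F) = -((3 + (F + F)/(F - 1)) - 1)/2 = -((3 + (2*F)/(-1 + F)) - 1)/2 = -((3 + 2*F/(-1 + F)) - 1)/2 = -(2 + 2*F/(-1 + F))/2 = -1 - F/(-1 + F))
√(-47 + h(b(0)))*(216 - 394) = √(-47 + (1 - 2*0)/(-1 + 0))*(216 - 394) = √(-47 + (1 + 0)/(-1))*(-178) = √(-47 - 1*1)*(-178) = √(-47 - 1)*(-178) = √(-48)*(-178) = (4*I*√3)*(-178) = -712*I*√3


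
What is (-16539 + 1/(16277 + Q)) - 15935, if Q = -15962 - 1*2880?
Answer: -83295811/2565 ≈ -32474.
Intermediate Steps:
Q = -18842 (Q = -15962 - 2880 = -18842)
(-16539 + 1/(16277 + Q)) - 15935 = (-16539 + 1/(16277 - 18842)) - 15935 = (-16539 + 1/(-2565)) - 15935 = (-16539 - 1/2565) - 15935 = -42422536/2565 - 15935 = -83295811/2565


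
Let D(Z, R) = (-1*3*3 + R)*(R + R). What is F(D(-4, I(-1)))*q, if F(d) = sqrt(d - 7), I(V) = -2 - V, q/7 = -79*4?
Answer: -2212*sqrt(13) ≈ -7975.5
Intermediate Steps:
q = -2212 (q = 7*(-79*4) = 7*(-316) = -2212)
D(Z, R) = 2*R*(-9 + R) (D(Z, R) = (-3*3 + R)*(2*R) = (-9 + R)*(2*R) = 2*R*(-9 + R))
F(d) = sqrt(-7 + d)
F(D(-4, I(-1)))*q = sqrt(-7 + 2*(-2 - 1*(-1))*(-9 + (-2 - 1*(-1))))*(-2212) = sqrt(-7 + 2*(-2 + 1)*(-9 + (-2 + 1)))*(-2212) = sqrt(-7 + 2*(-1)*(-9 - 1))*(-2212) = sqrt(-7 + 2*(-1)*(-10))*(-2212) = sqrt(-7 + 20)*(-2212) = sqrt(13)*(-2212) = -2212*sqrt(13)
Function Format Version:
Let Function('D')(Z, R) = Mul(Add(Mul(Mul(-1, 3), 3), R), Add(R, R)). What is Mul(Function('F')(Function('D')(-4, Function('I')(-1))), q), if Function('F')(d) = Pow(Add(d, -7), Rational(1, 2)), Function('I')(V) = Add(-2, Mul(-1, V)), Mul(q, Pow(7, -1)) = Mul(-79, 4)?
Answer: Mul(-2212, Pow(13, Rational(1, 2))) ≈ -7975.5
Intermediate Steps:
q = -2212 (q = Mul(7, Mul(-79, 4)) = Mul(7, -316) = -2212)
Function('D')(Z, R) = Mul(2, R, Add(-9, R)) (Function('D')(Z, R) = Mul(Add(Mul(-3, 3), R), Mul(2, R)) = Mul(Add(-9, R), Mul(2, R)) = Mul(2, R, Add(-9, R)))
Function('F')(d) = Pow(Add(-7, d), Rational(1, 2))
Mul(Function('F')(Function('D')(-4, Function('I')(-1))), q) = Mul(Pow(Add(-7, Mul(2, Add(-2, Mul(-1, -1)), Add(-9, Add(-2, Mul(-1, -1))))), Rational(1, 2)), -2212) = Mul(Pow(Add(-7, Mul(2, Add(-2, 1), Add(-9, Add(-2, 1)))), Rational(1, 2)), -2212) = Mul(Pow(Add(-7, Mul(2, -1, Add(-9, -1))), Rational(1, 2)), -2212) = Mul(Pow(Add(-7, Mul(2, -1, -10)), Rational(1, 2)), -2212) = Mul(Pow(Add(-7, 20), Rational(1, 2)), -2212) = Mul(Pow(13, Rational(1, 2)), -2212) = Mul(-2212, Pow(13, Rational(1, 2)))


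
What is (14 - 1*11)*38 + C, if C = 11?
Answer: 125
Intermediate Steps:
(14 - 1*11)*38 + C = (14 - 1*11)*38 + 11 = (14 - 11)*38 + 11 = 3*38 + 11 = 114 + 11 = 125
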